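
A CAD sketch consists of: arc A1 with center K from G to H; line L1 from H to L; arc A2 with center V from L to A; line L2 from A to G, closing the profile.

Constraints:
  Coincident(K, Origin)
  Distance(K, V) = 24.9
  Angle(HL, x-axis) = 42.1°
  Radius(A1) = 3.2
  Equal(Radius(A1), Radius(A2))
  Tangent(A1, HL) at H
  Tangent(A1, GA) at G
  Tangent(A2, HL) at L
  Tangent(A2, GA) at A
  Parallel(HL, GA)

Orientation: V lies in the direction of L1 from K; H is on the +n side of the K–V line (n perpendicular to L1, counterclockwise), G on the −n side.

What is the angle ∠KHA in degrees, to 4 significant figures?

75.59°

The slot axis is L1's direction at 42.1°, so u = (cos 42.1°, sin 42.1°) = (0.7420, 0.6704) and n = (−sin 42.1°, cos 42.1°) = (-0.6704, 0.7420). K is at the origin and V lies 24.9 along u from K, so V = 24.9·u = (18.48, 16.69). Tangency of A1 to both parallel lines with radius 3.2 puts H and G at K ± 3.2·n: H = (-2.145, 2.374), G = (2.145, -2.374). Equal radii place L and A the same way about V: L = V + 3.2·n = (16.33, 19.07), A = V − 3.2·n = (20.62, 14.32). Then cos ∠KHA = HK·HA / (|HK||HA|), giving 75.59°.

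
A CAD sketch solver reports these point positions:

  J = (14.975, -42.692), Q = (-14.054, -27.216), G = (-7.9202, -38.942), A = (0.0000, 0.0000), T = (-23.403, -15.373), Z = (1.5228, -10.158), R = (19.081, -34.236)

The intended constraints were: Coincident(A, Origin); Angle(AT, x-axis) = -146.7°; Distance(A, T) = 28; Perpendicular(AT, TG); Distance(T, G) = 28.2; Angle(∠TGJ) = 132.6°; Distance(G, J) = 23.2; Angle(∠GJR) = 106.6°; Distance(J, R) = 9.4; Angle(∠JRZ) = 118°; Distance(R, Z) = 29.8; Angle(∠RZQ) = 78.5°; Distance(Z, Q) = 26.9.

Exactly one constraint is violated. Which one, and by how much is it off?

Distance(Z, Q) = 26.9 — off by 3.80.

A = (0.00, 0.00) ✓; AT at -146.7° ✓; |AT| = 28.00 ✓; ∠(AT, TG) = 90.00° ✓; |TG| = 28.20 ✓; ∠TGJ = 132.6° ✓; |GJ| = 23.20 ✓; ∠GJR = 106.6° ✓; |JR| = 9.400 ✓; ∠JRZ = 118.0° ✓; |RZ| = 29.80 ✓; ∠RZQ = 78.50° ✓; |ZQ| = 23.10 ✗.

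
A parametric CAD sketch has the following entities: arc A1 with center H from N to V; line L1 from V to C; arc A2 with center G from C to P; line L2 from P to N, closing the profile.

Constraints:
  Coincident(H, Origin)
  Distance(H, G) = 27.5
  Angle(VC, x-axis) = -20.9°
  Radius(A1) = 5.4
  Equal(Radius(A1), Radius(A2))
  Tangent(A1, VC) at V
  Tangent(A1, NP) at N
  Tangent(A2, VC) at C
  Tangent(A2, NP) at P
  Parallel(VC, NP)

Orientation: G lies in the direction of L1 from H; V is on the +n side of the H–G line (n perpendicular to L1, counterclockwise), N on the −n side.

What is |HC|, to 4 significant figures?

28.03

The slot axis is L1's direction at -20.9°, so u = (cos -20.9°, sin -20.9°) = (0.9342, -0.3567) and n = (−sin -20.9°, cos -20.9°) = (0.3567, 0.9342). H is at the origin and G lies 27.5 along u from H, so G = 27.5·u = (25.69, -9.810). Tangency of A1 to both parallel lines with radius 5.4 puts V and N at H ± 5.4·n: V = (1.926, 5.045), N = (-1.926, -5.045). Equal radii place C and P the same way about G: C = G + 5.4·n = (27.62, -4.766), P = G − 5.4·n = (23.76, -14.85). Then |HC| = |C − H| = 28.03.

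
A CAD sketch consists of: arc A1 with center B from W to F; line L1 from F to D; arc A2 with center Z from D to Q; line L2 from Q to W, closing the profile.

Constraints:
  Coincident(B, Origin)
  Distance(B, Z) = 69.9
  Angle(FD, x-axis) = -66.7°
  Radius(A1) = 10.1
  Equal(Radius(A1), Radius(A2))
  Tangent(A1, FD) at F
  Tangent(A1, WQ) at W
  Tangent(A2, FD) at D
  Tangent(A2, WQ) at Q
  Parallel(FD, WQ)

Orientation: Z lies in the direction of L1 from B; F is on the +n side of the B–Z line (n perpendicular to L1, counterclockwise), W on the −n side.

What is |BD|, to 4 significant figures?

70.63

The slot axis is L1's direction at -66.7°, so u = (cos -66.7°, sin -66.7°) = (0.3955, -0.9184) and n = (−sin -66.7°, cos -66.7°) = (0.9184, 0.3955). B is at the origin and Z lies 69.9 along u from B, so Z = 69.9·u = (27.65, -64.20). Tangency of A1 to both parallel lines with radius 10.1 puts F and W at B ± 10.1·n: F = (9.276, 3.995), W = (-9.276, -3.995). Equal radii place D and Q the same way about Z: D = Z + 10.1·n = (36.92, -60.20), Q = Z − 10.1·n = (18.37, -68.19). Then |BD| = |D − B| = 70.63.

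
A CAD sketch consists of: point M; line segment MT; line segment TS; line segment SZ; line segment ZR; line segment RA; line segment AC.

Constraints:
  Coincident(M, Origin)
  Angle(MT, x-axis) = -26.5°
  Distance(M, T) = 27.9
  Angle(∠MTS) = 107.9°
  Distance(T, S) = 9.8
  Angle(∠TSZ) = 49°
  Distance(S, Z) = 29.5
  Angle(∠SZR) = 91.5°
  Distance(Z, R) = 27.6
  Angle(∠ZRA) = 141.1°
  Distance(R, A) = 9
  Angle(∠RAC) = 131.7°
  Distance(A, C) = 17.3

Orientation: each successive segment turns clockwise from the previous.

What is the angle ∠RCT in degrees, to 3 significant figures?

71.8°

M is at the origin; MT runs at -26.5° with length 27.9, so T = (25.0, -12.4). ∠MTS = 107.9° gives TS at -98.6° from the x-axis; with |TS| = 9.8, S = (23.5, -22.1). ∠TSZ = 49.0° gives SZ at 130° from the x-axis; with |SZ| = 29.5, Z = (4.38, 0.327). ∠SZR = 91.5° gives ZR at 41.9° from the x-axis; with |ZR| = 27.6, R = (24.9, 18.8). ∠ZRA = 141.1° gives RA at 3.00° from the x-axis; with |RA| = 9.0, A = (33.9, 19.2). ∠RAC = 131.7° gives AC at -45.3° from the x-axis; with |AC| = 17.3, C = (46.1, 6.93). Then cos ∠RCT = CR·CT / (|CR||CT|), giving 71.8°.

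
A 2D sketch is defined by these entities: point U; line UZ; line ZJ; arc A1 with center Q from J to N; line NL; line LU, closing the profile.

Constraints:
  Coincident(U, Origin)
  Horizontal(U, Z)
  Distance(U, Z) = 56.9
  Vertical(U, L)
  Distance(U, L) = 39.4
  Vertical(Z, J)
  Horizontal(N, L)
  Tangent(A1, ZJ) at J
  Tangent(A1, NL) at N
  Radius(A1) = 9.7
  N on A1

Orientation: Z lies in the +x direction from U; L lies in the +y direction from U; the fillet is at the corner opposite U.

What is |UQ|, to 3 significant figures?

55.8

U is at the origin; UZ is horizontal with |UZ| = 56.9 and Z on the +x side, so Z = (56.9, 0.00). UL is vertical with |UL| = 39.4 and L on the +y side, so L = (0.00, 39.4). The virtual corner opposite U is at (56.9, 39.4). The tangent condition forces QJ to be normal to ZJ and the tangent condition forces QN to be normal to NL, with radius 9.7, so the center Q sits 9.7 in from both sides at Q = (47.2, 29.7). Then |UQ| = |Q − U| = 55.8.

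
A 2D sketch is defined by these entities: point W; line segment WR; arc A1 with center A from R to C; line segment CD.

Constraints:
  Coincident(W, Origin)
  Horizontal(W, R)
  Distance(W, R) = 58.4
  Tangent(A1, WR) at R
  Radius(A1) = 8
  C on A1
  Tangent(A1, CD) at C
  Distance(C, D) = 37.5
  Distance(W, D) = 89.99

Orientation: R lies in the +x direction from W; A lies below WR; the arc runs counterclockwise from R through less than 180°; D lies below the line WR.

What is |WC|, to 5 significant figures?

54.909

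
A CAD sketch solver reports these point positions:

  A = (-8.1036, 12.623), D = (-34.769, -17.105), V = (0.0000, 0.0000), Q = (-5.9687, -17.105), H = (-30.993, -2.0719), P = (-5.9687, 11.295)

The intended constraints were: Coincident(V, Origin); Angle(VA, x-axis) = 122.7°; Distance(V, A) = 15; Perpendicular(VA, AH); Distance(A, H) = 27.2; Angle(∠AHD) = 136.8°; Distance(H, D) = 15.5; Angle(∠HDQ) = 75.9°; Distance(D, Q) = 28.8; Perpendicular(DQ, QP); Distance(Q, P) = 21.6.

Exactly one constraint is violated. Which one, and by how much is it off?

Distance(Q, P) = 21.6 — off by 6.80.

V = (0.00, 0.00) ✓; VA at 122.7° ✓; |VA| = 15.00 ✓; ∠(VA, AH) = 90.00° ✓; |AH| = 27.20 ✓; ∠AHD = 136.8° ✓; |HD| = 15.50 ✓; ∠HDQ = 75.90° ✓; |DQ| = 28.80 ✓; ∠(DQ, QP) = 90.00° ✓; |QP| = 28.40 ✗.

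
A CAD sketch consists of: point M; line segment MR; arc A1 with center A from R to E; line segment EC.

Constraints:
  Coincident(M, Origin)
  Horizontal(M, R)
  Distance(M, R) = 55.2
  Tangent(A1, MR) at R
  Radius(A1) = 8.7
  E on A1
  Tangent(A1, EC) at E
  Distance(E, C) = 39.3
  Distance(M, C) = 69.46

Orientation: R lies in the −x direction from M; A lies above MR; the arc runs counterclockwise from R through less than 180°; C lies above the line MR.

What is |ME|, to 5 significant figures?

47.466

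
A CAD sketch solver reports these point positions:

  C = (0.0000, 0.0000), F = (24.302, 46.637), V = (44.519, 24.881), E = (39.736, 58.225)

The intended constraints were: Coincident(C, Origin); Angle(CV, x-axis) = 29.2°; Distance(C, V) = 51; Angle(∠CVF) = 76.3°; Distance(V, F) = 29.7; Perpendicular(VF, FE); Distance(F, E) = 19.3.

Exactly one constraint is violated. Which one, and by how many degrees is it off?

Perpendicular(VF, FE) — off by 6.00°.

C = (0.00, 0.00) ✓; CV at 29.20° ✓; |CV| = 51.00 ✓; ∠CVF = 76.30° ✓; |VF| = 29.70 ✓; ∠(VF, FE) = 96.00° ✗; |FE| = 19.30 ✓.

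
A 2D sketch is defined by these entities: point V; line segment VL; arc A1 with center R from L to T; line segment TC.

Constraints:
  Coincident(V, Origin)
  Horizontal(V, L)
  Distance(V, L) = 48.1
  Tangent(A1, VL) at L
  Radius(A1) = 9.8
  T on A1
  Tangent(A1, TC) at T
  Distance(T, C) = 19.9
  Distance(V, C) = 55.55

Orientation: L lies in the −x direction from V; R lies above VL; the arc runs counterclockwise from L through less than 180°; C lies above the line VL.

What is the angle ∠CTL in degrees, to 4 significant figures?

125.2°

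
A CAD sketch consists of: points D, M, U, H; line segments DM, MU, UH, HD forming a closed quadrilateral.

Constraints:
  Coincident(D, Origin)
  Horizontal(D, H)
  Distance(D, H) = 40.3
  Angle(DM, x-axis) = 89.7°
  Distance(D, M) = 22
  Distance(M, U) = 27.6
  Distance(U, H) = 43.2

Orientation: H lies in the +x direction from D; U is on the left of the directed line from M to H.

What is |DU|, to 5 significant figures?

44.731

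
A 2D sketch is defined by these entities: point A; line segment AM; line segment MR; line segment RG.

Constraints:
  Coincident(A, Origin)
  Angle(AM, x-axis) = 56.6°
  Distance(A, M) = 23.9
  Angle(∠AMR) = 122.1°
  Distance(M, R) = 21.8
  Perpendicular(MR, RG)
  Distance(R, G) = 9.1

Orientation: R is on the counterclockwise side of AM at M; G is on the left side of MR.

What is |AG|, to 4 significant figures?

36.26

A is at the origin; AM runs at 56.6° with length 23.9, so M = 23.9·(cos 56.6°, sin 56.6°) = (13.16, 19.95). ∠AMR = 122.1°, so MR runs at 56.6° + (180° − 122.1°) = 114.5° from the x-axis; with |MR| = 21.8, R = M + 21.8·(cos 114.5°, sin 114.5°) = (4.116, 39.79). MR ⟂ RG; with |RG| = 9.1 on the left of MR, G = R + 9.1·(-0.9100, -0.4147) = (-4.164, 36.02). Then |AG| = |G − A| = 36.26.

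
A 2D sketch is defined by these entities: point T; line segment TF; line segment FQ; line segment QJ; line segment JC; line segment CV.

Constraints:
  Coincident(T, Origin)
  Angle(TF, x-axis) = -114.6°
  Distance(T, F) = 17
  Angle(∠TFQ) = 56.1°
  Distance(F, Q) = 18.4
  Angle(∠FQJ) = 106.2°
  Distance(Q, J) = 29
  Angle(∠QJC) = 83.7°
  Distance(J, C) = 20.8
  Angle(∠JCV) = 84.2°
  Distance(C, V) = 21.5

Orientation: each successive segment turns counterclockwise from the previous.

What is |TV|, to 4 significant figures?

6.500

T is at the origin; TF runs at -114.6° with length 17.0, so F = (-7.077, -15.46). ∠TFQ = 56.1° gives FQ at 9.300° from the x-axis; with |FQ| = 18.4, Q = (11.08, -12.48). ∠FQJ = 106.2° gives QJ at 83.10° from the x-axis; with |QJ| = 29.0, J = (14.57, 16.31). ∠QJC = 83.7° gives JC at 179.4° from the x-axis; with |JC| = 20.8, C = (-6.234, 16.52). ∠JCV = 84.2° gives CV at -84.80° from the x-axis; with |CV| = 21.5, V = (-4.285, -4.887). Then |TV| = |V − T| = 6.500.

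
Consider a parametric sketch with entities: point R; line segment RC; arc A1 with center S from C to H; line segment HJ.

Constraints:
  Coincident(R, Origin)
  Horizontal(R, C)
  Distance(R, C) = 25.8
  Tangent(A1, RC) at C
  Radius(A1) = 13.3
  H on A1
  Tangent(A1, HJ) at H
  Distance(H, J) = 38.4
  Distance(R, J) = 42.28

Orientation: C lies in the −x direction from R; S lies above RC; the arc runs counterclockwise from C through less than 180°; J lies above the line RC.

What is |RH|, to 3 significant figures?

15.7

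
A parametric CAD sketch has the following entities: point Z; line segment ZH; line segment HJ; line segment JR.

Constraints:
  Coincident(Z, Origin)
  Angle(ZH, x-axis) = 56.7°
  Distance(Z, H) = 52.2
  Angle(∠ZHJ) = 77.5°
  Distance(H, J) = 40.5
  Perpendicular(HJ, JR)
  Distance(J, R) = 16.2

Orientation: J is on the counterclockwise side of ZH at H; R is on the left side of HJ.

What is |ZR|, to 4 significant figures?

45.40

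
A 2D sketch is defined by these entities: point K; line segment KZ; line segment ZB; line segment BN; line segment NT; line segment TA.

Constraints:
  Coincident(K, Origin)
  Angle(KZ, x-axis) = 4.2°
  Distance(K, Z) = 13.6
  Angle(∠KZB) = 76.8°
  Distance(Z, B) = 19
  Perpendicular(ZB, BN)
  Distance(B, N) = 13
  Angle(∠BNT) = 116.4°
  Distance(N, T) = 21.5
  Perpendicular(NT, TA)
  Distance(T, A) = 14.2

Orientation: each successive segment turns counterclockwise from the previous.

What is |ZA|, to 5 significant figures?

11.833

K is at the origin; KZ runs at 4.2° with length 13.6, so Z = (13.563, 0.99604). ∠KZB = 76.8° gives ZB at 107.40° from the x-axis; with |ZB| = 19.0, B = (7.8817, 19.127). ZB ⟂ BN, so BN runs at -162.60°; with |BN| = 13.0, N = (-4.5234, 15.239). ∠BNT = 116.4° gives NT at -99.000° from the x-axis; with |NT| = 21.5, T = (-7.8868, -5.9962). NT ⟂ TA, so TA runs at -9.0000°; with |TA| = 14.2, A = (6.1384, -8.2176). Then |ZA| = |A − Z| = 11.833.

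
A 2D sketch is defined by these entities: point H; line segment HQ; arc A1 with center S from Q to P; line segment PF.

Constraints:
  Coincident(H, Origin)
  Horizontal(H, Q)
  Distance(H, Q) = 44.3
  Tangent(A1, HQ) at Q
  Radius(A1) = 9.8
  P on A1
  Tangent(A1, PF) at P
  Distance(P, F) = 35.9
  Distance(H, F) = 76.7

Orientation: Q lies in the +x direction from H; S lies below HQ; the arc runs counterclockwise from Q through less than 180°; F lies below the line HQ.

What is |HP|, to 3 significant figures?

41.6

Checks: |SP| = 9.800 ✓; ∠(SP, PF) = 90.00° ✓; |PF| = 35.90 ✓; |HF| = 76.70 ✓.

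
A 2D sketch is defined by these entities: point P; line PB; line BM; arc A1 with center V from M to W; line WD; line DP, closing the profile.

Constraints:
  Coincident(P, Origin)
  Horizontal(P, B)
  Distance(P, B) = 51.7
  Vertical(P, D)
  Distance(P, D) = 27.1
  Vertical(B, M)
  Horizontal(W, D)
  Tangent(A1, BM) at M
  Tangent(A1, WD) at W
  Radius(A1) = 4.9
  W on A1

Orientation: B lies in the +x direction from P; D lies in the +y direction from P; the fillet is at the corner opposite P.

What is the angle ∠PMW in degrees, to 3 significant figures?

68.2°

P is at the origin; P and B share the same y with |PB| = 51.7 and B on the +x side, so B = (51.7, 0.00). P and D share the same x with |PD| = 27.1 and D on the +y side, so D = (0.00, 27.1). The virtual corner opposite P is at (51.7, 27.1). Tangency of A1 to BM means the radius VM is perpendicular to BM and tangency of A1 to WD means the radius VW is perpendicular to WD, with radius 4.9, so the center V sits 4.9 in from both sides at V = (46.8, 22.2). That places the tangent points at M = (51.7, 22.2) on BM and W = (46.8, 27.1) on WD. Then cos ∠PMW = MP·MW / (|MP||MW|), giving 68.2°.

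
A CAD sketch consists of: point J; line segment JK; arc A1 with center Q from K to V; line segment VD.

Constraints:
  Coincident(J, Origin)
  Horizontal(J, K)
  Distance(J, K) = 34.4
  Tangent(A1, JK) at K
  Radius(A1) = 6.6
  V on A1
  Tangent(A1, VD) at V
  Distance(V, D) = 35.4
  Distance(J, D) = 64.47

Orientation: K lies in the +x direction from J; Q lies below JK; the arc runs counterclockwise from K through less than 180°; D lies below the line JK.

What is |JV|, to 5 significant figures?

31.286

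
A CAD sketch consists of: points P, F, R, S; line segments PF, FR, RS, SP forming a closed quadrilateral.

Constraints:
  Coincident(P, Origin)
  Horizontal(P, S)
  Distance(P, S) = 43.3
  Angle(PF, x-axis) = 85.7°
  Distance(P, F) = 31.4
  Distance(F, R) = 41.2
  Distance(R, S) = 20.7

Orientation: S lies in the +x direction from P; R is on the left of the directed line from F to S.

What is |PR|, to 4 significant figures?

46.95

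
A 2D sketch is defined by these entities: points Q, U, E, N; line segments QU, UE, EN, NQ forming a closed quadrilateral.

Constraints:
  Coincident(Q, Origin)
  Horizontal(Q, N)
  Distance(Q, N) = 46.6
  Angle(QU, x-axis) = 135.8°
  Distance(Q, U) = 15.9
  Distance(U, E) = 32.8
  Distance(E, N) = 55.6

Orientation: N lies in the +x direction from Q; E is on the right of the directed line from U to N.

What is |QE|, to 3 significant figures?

21.6

Checks: |UE| = 32.80 ✓; |EN| = 55.60 ✓.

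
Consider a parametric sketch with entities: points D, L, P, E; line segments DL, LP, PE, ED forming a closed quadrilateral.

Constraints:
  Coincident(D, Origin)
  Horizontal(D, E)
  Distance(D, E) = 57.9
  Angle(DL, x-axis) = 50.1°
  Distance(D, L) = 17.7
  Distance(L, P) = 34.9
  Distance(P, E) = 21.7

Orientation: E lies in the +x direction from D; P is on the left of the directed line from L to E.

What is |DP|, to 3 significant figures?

49.4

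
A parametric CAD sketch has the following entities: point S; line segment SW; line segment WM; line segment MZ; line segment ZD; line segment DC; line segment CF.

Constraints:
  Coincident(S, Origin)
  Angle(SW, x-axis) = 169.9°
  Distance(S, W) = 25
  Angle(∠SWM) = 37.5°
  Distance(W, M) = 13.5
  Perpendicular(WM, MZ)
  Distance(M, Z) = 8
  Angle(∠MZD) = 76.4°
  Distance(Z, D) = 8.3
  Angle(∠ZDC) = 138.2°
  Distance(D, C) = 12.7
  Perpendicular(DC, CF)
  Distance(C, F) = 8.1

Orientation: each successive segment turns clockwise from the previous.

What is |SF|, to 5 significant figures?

28.463

S is at the origin; SW runs at 169.9° with length 25.0, so W = (-24.613, 4.3842). ∠SWM = 37.5° gives WM at 27.400° from the x-axis; with |WM| = 13.5, M = (-12.627, 10.597). WM ⟂ MZ, so MZ runs at -62.600°; with |MZ| = 8.0, Z = (-8.9455, 3.4943). ∠MZD = 76.4° gives ZD at -166.20° from the x-axis; with |ZD| = 8.3, D = (-17.006, 1.5145). ∠ZDC = 138.2° gives DC at 152.00° from the x-axis; with |DC| = 12.7, C = (-28.219, 7.4768). DC is perpendicular to CF, so CF runs at 62.000°; with |CF| = 8.1, F = (-24.417, 14.629). Then |SF| = |F − S| = 28.463.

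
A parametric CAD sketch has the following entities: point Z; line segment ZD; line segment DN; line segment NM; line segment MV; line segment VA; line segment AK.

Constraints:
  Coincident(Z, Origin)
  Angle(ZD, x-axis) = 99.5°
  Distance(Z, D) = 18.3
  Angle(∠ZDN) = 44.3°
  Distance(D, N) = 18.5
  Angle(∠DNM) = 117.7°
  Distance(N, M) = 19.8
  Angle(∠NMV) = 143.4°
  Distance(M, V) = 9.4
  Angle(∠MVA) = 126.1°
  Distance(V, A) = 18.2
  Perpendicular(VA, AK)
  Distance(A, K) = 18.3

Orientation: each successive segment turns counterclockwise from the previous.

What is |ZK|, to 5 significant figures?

12.920

Z is at the origin; ZD runs at 99.5° with length 18.3, so D = (-3.0204, 18.049). ∠ZDN = 44.3° gives DN at -124.80° from the x-axis; with |DN| = 18.5, N = (-13.579, 2.8578). ∠DNM = 117.7° gives NM at -62.500° from the x-axis; with |NM| = 19.8, M = (-4.4359, -14.705). ∠NMV = 143.4° gives MV at -25.900° from the x-axis; with |MV| = 9.4, V = (4.0199, -18.811). ∠MVA = 126.1° gives VA at 28.000° from the x-axis; with |VA| = 18.2, A = (20.090, -10.267). VA is perpendicular to AK, so AK runs at 118.00°; with |AK| = 18.3, K = (11.498, 5.8913). Then |ZK| = |K − Z| = 12.920.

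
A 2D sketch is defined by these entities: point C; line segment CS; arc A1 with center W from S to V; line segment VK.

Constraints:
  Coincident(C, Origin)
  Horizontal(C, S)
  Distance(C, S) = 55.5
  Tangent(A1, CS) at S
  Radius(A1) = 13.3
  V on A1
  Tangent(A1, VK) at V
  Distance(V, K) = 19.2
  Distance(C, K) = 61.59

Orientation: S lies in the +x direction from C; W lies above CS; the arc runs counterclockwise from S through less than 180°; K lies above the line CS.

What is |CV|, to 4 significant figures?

68.40

C is at the origin; C and S share the same y with |CS| = 55.5 and S on the +x side, so S = (55.50, 0.000). Since A1 is tangent to CS there, WS ⟂ CS, so W = S + (0, 13.3) = (55.50, 13.30). Since WV ⟂ VK (tangency), |WK| = √(13.3² + 19.2²) = 23.36 regardless of where V sits on A1. So K lies on both circle(C, 61.59) and circle(W, 23.36); the above-CS intersection is K = (49.98, 35.99). V is the foot of the tangent from K: V = (64.33, 23.24).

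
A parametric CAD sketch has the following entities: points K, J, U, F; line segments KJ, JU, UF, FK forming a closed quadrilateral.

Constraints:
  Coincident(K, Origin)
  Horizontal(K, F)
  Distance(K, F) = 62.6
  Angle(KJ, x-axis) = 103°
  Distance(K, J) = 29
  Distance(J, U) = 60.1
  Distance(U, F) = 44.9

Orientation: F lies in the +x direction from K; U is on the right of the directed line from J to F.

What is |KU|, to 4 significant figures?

33.68

Checks: |JU| = 60.10 ✓; |UF| = 44.90 ✓.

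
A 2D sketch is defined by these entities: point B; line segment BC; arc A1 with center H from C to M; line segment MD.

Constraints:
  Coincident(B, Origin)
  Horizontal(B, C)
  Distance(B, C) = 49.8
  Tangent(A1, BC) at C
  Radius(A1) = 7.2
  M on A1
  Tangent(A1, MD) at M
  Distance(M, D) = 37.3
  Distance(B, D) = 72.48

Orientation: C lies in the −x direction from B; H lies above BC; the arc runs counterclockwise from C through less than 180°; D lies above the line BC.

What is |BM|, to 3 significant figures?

44.3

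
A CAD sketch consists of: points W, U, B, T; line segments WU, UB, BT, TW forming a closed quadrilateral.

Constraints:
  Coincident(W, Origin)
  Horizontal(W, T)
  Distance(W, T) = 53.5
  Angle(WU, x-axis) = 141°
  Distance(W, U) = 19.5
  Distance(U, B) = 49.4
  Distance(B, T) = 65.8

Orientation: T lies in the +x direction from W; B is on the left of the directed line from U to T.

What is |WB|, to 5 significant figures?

54.140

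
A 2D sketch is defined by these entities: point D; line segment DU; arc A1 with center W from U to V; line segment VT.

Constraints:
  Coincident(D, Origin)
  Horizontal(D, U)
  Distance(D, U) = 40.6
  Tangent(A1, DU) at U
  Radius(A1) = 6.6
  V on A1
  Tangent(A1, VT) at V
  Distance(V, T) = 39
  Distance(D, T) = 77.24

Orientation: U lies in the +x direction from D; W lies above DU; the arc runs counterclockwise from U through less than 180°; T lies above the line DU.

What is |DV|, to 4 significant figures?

45.91

D is at the origin; DU is horizontal with |DU| = 40.6 and U on the +x side, so U = (40.60, 0.000). The tangent condition forces WU to be normal to DU, so W = U + (0, 6.6) = (40.60, 6.600). Since WV ⟂ VT (tangency), |WT| = √(6.6² + 39.0²) = 39.55 regardless of where V sits on A1. So T lies on both circle(D, 77.24) and circle(W, 39.55); the above-DU intersection is T = (69.60, 33.50). V is the foot of the tangent from T: V = (45.83, 2.579).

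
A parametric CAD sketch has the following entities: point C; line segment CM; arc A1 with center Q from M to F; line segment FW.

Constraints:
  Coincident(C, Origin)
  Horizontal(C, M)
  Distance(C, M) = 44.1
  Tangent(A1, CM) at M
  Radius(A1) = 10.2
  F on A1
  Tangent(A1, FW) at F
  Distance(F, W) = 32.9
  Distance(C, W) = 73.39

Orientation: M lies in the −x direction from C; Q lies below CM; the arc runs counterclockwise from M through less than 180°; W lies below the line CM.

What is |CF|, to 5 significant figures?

54.590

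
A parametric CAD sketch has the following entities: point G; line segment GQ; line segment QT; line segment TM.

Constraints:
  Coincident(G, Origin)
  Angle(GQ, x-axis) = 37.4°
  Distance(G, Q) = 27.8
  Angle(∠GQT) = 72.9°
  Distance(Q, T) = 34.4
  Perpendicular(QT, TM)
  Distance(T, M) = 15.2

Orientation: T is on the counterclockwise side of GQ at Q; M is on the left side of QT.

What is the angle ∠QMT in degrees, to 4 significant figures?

66.16°

∠GQT = 72.9°, so QT runs at 37.4° + (180° − 72.9°) = 144.5° from the x-axis; with |QT| = 34.4, T = Q + 34.4·(cos 144.5°, sin 144.5°) = (-5.921, 36.86). QT ⟂ TM; with |TM| = 15.2 on the left of QT, M = T + 15.2·(-0.5807, -0.8141) = (-14.75, 24.49). Then cos ∠QMT = MQ·MT / (|MQ||MT|), giving 66.16°.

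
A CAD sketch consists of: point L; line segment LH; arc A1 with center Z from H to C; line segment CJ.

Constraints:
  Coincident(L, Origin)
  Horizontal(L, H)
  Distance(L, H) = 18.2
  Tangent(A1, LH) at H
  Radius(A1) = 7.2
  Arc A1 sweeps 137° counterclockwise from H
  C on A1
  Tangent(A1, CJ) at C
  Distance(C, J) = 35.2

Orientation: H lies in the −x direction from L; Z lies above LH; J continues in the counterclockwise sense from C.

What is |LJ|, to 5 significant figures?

53.421

On A1, H sits at bearing -90° from Z; a 137° counterclockwise sweep puts C at bearing 47°, so C = Z + 7.2·(cos 47°, sin 47°) = (-13.290, 12.466). A1 meets CJ tangentially, so ZC is at right angles to CJ, so CJ runs along (−sin 47°, cos 47°); with |CJ| = 35.2, J = (-39.033, 36.472). Then |LJ| = |J − L| = 53.421.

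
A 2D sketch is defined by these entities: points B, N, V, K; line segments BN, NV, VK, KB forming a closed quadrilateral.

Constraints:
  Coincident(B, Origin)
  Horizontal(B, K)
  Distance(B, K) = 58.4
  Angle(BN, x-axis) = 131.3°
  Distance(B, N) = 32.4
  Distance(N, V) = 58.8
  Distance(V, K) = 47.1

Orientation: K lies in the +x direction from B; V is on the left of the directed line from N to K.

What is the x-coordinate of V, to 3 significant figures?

35.0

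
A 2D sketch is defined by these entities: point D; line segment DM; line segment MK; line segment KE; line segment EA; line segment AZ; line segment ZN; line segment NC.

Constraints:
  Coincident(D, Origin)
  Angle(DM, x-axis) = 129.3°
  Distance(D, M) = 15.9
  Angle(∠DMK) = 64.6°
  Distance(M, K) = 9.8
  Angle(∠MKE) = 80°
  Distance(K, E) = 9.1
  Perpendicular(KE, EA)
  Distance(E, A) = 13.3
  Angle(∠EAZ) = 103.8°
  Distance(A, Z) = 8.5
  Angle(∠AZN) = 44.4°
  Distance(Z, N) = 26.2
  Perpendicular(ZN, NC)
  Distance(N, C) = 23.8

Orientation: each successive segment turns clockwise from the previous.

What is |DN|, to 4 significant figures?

7.380

∠EAZ = 103.8° gives AZ at 107.7° from the x-axis; with |AZ| = 8.5, Z = (-15.79, 12.77). ∠AZN = 44.4° gives ZN at -27.90° from the x-axis; with |ZN| = 26.2, N = (7.362, 0.5126). Then |DN| = |N − D| = 7.380.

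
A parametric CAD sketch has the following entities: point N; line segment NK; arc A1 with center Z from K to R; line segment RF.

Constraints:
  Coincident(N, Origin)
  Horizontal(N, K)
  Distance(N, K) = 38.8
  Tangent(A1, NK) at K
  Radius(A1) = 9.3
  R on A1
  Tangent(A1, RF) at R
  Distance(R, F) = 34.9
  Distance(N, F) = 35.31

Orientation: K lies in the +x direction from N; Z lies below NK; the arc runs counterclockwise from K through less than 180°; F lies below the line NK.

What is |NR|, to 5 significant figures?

31.321

Checks: |ZK| = 9.300 ✓; |ZR| = 9.300 ✓; ∠(ZR, RF) = 90.00° ✓; |RF| = 34.90 ✓; |NF| = 35.31 ✓.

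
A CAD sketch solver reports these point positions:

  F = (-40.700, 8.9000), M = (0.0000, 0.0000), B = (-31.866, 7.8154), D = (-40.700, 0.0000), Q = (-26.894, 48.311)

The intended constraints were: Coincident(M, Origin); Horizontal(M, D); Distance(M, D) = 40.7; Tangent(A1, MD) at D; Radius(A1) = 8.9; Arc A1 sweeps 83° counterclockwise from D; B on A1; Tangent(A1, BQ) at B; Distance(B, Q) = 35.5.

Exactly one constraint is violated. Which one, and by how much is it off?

Distance(B, Q) = 35.5 — off by 5.30.

M = (0.00, 0.00) ✓; M.y = 0.00, D.y = 0.00 ✓; |MD| = 40.70 ✓; ∠(FD, DM) = 90.00° ✓; |FD| = 8.900 ✓; bearing(F→B) − bearing(F→D) = 83.00° ✓; |FB| = 8.900 ✓; ∠(FB, BQ) = 90.00° ✓; |BQ| = 40.80 ✗.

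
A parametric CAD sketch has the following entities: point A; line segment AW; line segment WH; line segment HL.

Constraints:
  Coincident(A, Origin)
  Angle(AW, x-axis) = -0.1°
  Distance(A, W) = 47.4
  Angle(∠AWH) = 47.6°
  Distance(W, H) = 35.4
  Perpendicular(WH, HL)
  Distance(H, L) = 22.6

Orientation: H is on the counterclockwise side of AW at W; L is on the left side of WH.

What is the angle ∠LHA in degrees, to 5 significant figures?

5.6098°

A is at the origin; AW runs at -0.1° with length 47.4, so W = 47.4·(cos -0.1°, sin -0.1°) = (47.400, -0.082729). ∠AWH = 47.6°, so WH runs at -0.1° + (180° − 47.6°) = 132.30° from the x-axis; with |WH| = 35.4, H = W + 35.4·(cos 132.30°, sin 132.30°) = (23.575, 26.100). The perpendicularity gives HL at right angles to WH; with |HL| = 22.6 on the left of WH, L = H + 22.6·(-0.73963, -0.67301) = (6.8596, 10.890). Then cos ∠LHA = HL·HA / (|HL||HA|), giving 5.6098°.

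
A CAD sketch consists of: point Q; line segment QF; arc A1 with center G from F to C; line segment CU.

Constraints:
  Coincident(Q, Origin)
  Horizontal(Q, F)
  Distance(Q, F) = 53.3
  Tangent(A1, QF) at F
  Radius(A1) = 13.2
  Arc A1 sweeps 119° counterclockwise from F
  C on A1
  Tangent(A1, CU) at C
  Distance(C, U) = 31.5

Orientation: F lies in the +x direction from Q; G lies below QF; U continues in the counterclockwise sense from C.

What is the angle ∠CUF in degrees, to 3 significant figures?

24.5°

Q is at the origin; Q and F share the same y with |QF| = 53.3 and F on the +x side, so F = (53.3, 0.00). Since A1 is tangent to QF there, GF ⟂ QF, so G = F + (0, -13.2) = (53.3, -13.2). On A1, F sits at bearing 90° from G; a 119° counterclockwise sweep puts C at bearing 209°, so C = G + 13.2·(cos 209°, sin 209°) = (41.8, -19.6). A1 meets CU tangentially, so GC is at right angles to CU, so CU runs along (−sin 209°, cos 209°); with |CU| = 31.5, U = (57.0, -47.2). Then cos ∠CUF = UC·UF / (|UC||UF|), giving 24.5°.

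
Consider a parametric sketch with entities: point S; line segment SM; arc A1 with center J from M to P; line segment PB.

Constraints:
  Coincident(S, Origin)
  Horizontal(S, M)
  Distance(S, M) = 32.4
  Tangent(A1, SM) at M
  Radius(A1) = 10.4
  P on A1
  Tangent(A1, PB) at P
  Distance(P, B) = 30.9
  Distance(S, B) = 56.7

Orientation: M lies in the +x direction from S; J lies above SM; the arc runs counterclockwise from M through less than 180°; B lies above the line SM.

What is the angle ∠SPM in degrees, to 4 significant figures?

33.97°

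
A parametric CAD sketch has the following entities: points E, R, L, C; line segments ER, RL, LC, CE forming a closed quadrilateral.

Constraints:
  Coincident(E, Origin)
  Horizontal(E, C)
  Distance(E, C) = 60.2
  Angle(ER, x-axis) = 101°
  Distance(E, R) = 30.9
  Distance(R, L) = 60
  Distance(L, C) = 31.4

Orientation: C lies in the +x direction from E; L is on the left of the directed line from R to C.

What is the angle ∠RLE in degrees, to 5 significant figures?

29.206°

E is at the origin; E and C share the same y with |EC| = 60.2 and C in +x, so C = (60.2, 0). ER runs at 101.0° with |ER| = 30.9, so R = (-5.8960, 30.332). L is determined by |RL| = 60.0 and |LC| = 31.4 together: it lies at the intersection of circle(R, 60.0) and circle(C, 31.4). With |RC| = 72.724, the foot of the radical line on RC is 54.334 from R and the perpendicular offset is √(60.0² − 54.334²) = 25.452. Taking the left-of-RC solution: L = (54.102, 30.802).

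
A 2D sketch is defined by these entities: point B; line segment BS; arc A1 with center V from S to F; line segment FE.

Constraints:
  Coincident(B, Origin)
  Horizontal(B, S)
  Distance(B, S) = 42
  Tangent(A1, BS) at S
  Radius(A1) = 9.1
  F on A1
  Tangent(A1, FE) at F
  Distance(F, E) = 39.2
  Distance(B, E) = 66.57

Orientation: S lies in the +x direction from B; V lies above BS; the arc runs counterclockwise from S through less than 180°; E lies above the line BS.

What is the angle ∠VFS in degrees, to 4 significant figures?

40.46°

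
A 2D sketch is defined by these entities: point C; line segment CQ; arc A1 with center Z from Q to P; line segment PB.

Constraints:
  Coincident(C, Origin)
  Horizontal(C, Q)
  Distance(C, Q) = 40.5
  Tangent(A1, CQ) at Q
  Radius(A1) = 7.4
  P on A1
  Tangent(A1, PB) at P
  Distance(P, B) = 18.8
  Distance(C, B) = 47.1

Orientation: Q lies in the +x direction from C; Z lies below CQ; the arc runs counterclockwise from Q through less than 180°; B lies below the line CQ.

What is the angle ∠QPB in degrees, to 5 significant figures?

127.45°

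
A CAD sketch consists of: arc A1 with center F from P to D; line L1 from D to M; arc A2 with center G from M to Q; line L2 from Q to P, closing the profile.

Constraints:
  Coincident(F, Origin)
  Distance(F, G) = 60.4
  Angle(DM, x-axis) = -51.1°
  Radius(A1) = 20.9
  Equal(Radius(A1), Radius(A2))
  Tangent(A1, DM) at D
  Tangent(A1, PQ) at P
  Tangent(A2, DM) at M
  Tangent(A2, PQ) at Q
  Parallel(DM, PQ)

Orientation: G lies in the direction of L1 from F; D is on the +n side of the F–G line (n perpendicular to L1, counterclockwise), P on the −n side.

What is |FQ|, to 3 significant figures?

63.9

The slot axis is L1's direction at -51.1°, so u = (cos -51.1°, sin -51.1°) = (0.628, -0.778) and n = (−sin -51.1°, cos -51.1°) = (0.778, 0.628). F is at the origin and G lies 60.4 along u from F, so G = 60.4·u = (37.9, -47.0). Tangency of A1 to both parallel lines with radius 20.9 puts D and P at F ± 20.9·n: D = (16.3, 13.1), P = (-16.3, -13.1). Equal radii place M and Q the same way about G: M = G + 20.9·n = (54.2, -33.9), Q = G − 20.9·n = (21.7, -60.1). Then |FQ| = |Q − F| = 63.9.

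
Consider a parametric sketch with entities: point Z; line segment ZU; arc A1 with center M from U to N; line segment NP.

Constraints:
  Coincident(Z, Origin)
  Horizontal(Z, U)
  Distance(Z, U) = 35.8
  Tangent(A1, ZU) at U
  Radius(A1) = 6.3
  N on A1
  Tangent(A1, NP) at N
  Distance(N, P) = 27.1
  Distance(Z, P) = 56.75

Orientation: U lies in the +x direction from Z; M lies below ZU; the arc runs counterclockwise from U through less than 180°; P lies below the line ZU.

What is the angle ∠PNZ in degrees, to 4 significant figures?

145.1°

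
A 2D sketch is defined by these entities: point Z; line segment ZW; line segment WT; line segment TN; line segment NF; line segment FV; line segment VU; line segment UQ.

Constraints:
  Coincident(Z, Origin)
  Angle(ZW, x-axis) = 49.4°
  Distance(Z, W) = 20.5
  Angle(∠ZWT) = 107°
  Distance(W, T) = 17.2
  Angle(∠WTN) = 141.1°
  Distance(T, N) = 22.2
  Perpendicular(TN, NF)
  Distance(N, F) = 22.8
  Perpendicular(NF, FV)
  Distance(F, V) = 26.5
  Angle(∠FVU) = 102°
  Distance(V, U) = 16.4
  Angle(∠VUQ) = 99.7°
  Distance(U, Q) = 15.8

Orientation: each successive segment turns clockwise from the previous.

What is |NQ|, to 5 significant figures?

15.257

Z is at the origin; ZW runs at 49.4° with length 20.5, so W = (13.341, 15.565). ∠ZWT = 107.0° gives WT at -23.600° from the x-axis; with |WT| = 17.2, T = (29.102, 8.6791). ∠WTN = 141.1° gives TN at -62.500° from the x-axis; with |TN| = 22.2, N = (39.353, -11.013). TN ⟂ NF, so NF runs at -152.50°; with |NF| = 22.8, F = (19.129, -21.540). NF ⟂ FV, so FV runs at 117.50°; with |FV| = 26.5, V = (6.8929, 1.9653). ∠FVU = 102.0° gives VU at 39.500° from the x-axis; with |VU| = 16.4, U = (19.548, 12.397). ∠VUQ = 99.7° gives UQ at -40.800° from the x-axis; with |UQ| = 15.8, Q = (31.508, 2.0730). Then |NQ| = |Q − N| = 15.257.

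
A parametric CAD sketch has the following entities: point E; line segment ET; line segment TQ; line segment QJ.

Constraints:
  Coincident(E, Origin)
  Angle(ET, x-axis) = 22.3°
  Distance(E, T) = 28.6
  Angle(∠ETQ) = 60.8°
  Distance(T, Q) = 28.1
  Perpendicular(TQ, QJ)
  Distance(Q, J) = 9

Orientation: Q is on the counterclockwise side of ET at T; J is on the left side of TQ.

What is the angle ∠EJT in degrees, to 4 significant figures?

66.22°

E is at the origin; ET runs at 22.3° with length 28.6, so T = 28.6·(cos 22.3°, sin 22.3°) = (26.46, 10.85). ∠ETQ = 60.8°, so TQ runs at 22.3° + (180° − 60.8°) = 141.5° from the x-axis; with |TQ| = 28.1, Q = T + 28.1·(cos 141.5°, sin 141.5°) = (4.470, 28.35). TQ is perpendicular to QJ; with |QJ| = 9.0 on the left of TQ, J = Q + 9.0·(-0.6225, -0.7826) = (-1.133, 21.30). Then cos ∠EJT = JE·JT / (|JE||JT|), giving 66.22°.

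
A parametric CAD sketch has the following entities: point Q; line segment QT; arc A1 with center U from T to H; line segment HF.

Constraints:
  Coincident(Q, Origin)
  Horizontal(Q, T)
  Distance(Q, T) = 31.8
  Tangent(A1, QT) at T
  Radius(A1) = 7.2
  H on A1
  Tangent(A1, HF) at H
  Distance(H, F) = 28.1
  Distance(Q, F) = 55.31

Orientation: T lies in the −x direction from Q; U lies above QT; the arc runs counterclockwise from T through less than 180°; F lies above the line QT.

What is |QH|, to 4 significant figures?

28.74

Checks: Q.y = 0.00, T.y = 0.00 ✓; |UH| = 7.200 ✓; ∠(UH, HF) = 90.00° ✓; |HF| = 28.10 ✓; |QF| = 55.31 ✓.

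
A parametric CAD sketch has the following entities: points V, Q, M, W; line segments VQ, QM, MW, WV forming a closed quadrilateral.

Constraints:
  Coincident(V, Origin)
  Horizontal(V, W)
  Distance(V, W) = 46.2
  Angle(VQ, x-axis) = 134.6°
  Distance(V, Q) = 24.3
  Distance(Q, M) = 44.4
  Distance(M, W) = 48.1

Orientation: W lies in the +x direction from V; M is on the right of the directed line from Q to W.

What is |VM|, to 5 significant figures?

22.339

Checks: |QM| = 44.40 ✓; |MW| = 48.10 ✓.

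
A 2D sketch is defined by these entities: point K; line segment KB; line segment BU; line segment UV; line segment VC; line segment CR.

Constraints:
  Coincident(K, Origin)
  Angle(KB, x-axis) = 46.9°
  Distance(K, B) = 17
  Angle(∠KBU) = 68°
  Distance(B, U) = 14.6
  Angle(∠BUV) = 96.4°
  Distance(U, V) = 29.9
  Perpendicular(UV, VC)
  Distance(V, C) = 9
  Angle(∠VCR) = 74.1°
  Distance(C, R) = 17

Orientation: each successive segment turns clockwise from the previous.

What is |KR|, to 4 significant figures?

5.721

The perpendicularity gives VC at right angles to UV, so VC runs at 121.3°; with |VC| = 9.0, C = (-12.46, -8.674). ∠VCR = 74.1° gives CR at 15.40° from the x-axis; with |CR| = 17.0, R = (3.928, -4.159). Then |KR| = |R − K| = 5.721.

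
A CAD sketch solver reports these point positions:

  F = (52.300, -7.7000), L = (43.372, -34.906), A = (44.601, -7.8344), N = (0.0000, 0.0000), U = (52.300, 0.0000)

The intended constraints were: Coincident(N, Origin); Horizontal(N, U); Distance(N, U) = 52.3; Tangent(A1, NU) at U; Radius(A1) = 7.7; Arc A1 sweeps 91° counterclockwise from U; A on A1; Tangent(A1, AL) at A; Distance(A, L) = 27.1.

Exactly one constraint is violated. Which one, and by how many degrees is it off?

Tangent(A1, AL) at A — off by 3.60°.

N = (0.00, 0.00) ✓; N.y = 0.00, U.y = 0.00 ✓; |NU| = 52.30 ✓; ∠(FU, UN) = 90.00° ✓; |FU| = 7.700 ✓; bearing(F→A) − bearing(F→U) = 91.00° ✓; |FA| = 7.700 ✓; ∠(FA, AL) = 93.60° ✗; |AL| = 27.10 ✓.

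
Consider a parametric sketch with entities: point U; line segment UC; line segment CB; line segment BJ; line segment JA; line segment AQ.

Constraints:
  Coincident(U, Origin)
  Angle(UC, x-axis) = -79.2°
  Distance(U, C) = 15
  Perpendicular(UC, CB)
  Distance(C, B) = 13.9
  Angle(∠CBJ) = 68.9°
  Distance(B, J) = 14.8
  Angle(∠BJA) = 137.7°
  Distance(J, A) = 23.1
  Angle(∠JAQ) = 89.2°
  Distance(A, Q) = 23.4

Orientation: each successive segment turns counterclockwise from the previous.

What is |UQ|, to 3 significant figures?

25.3

U is at the origin; UC runs at -79.2° with length 15.0, so C = (2.81, -14.7). The perpendicularity gives CB at right angles to UC, so CB runs at 10.8°; with |CB| = 13.9, B = (16.5, -12.1). ∠CBJ = 68.9° gives BJ at 122° from the x-axis; with |BJ| = 14.8, J = (8.64, 0.435). ∠BJA = 137.7° gives JA at 164° from the x-axis; with |JA| = 23.1, A = (-13.6, 6.72). ∠JAQ = 89.2° gives AQ at -105° from the x-axis; with |AQ| = 23.4, Q = (-19.6, -15.9). Then |UQ| = |Q − U| = 25.3.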